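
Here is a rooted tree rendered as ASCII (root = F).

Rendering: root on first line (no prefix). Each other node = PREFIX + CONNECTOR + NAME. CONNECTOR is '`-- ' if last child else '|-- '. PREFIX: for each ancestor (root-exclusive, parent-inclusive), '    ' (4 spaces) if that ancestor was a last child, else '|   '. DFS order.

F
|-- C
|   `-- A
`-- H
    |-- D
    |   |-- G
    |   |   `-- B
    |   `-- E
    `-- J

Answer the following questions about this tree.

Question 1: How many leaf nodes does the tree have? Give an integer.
Answer: 4

Derivation:
Leaves (nodes with no children): A, B, E, J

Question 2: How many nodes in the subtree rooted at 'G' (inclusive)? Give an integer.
Answer: 2

Derivation:
Subtree rooted at G contains: B, G
Count = 2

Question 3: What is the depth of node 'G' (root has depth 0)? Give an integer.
Path from root to G: F -> H -> D -> G
Depth = number of edges = 3

Answer: 3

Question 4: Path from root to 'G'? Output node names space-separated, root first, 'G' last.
Walk down from root: F -> H -> D -> G

Answer: F H D G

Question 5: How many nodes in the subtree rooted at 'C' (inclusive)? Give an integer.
Answer: 2

Derivation:
Subtree rooted at C contains: A, C
Count = 2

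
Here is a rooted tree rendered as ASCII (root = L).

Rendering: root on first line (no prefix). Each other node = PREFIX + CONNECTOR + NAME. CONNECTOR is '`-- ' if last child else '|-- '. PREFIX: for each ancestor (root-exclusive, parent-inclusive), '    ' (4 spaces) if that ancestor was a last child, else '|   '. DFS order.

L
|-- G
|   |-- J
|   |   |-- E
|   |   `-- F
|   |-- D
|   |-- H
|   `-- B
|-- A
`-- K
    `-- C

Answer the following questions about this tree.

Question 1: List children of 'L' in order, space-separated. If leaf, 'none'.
Node L's children (from adjacency): G, A, K

Answer: G A K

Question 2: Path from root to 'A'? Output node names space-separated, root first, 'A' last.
Answer: L A

Derivation:
Walk down from root: L -> A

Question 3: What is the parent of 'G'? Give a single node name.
Answer: L

Derivation:
Scan adjacency: G appears as child of L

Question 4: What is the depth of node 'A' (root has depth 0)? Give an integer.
Answer: 1

Derivation:
Path from root to A: L -> A
Depth = number of edges = 1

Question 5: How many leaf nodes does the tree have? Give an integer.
Answer: 7

Derivation:
Leaves (nodes with no children): A, B, C, D, E, F, H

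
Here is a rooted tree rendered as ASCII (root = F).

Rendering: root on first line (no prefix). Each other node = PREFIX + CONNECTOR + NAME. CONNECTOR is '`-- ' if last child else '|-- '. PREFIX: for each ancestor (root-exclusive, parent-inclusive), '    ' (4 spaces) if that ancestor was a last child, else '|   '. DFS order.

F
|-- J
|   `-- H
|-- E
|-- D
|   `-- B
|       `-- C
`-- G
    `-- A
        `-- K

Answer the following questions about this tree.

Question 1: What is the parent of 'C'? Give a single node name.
Answer: B

Derivation:
Scan adjacency: C appears as child of B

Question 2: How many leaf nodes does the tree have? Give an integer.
Leaves (nodes with no children): C, E, H, K

Answer: 4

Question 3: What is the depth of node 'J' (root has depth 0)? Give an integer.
Path from root to J: F -> J
Depth = number of edges = 1

Answer: 1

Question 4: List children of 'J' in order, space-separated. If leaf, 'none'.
Answer: H

Derivation:
Node J's children (from adjacency): H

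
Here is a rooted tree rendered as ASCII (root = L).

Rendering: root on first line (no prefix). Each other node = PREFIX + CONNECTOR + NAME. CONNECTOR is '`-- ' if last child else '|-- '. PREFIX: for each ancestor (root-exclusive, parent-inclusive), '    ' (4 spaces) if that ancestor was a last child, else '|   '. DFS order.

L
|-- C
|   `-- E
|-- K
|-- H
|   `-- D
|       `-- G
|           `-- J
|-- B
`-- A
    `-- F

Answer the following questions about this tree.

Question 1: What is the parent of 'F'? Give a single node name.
Scan adjacency: F appears as child of A

Answer: A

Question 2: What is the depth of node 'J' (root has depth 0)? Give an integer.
Answer: 4

Derivation:
Path from root to J: L -> H -> D -> G -> J
Depth = number of edges = 4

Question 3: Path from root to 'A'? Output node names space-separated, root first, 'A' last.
Answer: L A

Derivation:
Walk down from root: L -> A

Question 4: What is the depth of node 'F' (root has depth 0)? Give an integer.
Answer: 2

Derivation:
Path from root to F: L -> A -> F
Depth = number of edges = 2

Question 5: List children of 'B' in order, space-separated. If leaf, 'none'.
Answer: none

Derivation:
Node B's children (from adjacency): (leaf)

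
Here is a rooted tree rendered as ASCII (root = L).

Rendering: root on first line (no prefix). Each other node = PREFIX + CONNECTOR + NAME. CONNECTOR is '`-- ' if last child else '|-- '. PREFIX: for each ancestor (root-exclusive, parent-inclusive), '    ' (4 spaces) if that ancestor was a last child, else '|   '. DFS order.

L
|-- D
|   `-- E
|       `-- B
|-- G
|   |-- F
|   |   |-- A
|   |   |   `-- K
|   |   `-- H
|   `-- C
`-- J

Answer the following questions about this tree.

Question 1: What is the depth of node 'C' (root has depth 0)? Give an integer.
Answer: 2

Derivation:
Path from root to C: L -> G -> C
Depth = number of edges = 2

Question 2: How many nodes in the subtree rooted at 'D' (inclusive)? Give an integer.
Answer: 3

Derivation:
Subtree rooted at D contains: B, D, E
Count = 3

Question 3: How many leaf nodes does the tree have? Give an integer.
Leaves (nodes with no children): B, C, H, J, K

Answer: 5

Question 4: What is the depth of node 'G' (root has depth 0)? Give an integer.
Answer: 1

Derivation:
Path from root to G: L -> G
Depth = number of edges = 1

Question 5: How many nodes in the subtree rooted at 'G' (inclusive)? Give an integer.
Answer: 6

Derivation:
Subtree rooted at G contains: A, C, F, G, H, K
Count = 6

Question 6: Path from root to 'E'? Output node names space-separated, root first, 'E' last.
Answer: L D E

Derivation:
Walk down from root: L -> D -> E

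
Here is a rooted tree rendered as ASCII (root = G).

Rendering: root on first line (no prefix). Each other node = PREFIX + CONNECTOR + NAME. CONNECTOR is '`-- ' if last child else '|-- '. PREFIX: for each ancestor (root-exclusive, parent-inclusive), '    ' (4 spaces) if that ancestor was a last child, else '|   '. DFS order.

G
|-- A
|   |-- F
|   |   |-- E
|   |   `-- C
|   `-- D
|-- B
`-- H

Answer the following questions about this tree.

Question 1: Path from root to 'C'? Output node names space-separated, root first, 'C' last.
Walk down from root: G -> A -> F -> C

Answer: G A F C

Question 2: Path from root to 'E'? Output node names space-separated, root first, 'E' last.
Walk down from root: G -> A -> F -> E

Answer: G A F E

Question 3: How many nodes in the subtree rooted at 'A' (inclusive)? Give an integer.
Subtree rooted at A contains: A, C, D, E, F
Count = 5

Answer: 5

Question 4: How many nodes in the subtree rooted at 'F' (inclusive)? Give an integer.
Subtree rooted at F contains: C, E, F
Count = 3

Answer: 3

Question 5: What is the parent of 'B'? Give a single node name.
Answer: G

Derivation:
Scan adjacency: B appears as child of G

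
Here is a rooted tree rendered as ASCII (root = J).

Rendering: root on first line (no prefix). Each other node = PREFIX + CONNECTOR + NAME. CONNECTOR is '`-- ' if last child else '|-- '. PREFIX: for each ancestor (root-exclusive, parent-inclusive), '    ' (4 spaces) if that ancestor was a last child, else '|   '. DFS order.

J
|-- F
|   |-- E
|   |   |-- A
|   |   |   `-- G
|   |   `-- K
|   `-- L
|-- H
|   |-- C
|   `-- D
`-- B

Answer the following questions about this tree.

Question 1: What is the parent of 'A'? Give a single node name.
Scan adjacency: A appears as child of E

Answer: E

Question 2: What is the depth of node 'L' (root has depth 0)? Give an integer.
Answer: 2

Derivation:
Path from root to L: J -> F -> L
Depth = number of edges = 2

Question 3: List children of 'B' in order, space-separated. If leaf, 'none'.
Answer: none

Derivation:
Node B's children (from adjacency): (leaf)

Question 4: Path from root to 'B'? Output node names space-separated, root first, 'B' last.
Answer: J B

Derivation:
Walk down from root: J -> B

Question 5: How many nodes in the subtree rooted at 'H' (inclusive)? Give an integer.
Subtree rooted at H contains: C, D, H
Count = 3

Answer: 3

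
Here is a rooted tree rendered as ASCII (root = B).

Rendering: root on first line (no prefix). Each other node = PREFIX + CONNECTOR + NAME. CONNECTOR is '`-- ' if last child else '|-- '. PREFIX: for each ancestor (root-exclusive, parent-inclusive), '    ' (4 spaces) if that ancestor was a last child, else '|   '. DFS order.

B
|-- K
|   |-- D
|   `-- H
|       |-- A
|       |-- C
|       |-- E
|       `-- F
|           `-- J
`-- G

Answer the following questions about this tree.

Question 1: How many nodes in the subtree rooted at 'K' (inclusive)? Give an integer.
Answer: 8

Derivation:
Subtree rooted at K contains: A, C, D, E, F, H, J, K
Count = 8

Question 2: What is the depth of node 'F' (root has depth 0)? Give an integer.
Path from root to F: B -> K -> H -> F
Depth = number of edges = 3

Answer: 3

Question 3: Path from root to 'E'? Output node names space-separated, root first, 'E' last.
Answer: B K H E

Derivation:
Walk down from root: B -> K -> H -> E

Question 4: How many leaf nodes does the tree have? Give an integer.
Leaves (nodes with no children): A, C, D, E, G, J

Answer: 6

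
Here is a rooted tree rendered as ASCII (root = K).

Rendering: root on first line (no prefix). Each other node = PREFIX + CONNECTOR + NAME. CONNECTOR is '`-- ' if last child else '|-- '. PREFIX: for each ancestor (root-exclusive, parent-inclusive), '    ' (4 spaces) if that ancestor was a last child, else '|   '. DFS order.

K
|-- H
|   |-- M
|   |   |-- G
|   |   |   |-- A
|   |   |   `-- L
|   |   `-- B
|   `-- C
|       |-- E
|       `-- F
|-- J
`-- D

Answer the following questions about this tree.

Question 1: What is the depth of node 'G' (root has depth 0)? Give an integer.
Answer: 3

Derivation:
Path from root to G: K -> H -> M -> G
Depth = number of edges = 3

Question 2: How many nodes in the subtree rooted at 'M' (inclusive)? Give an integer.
Answer: 5

Derivation:
Subtree rooted at M contains: A, B, G, L, M
Count = 5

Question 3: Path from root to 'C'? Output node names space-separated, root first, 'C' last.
Walk down from root: K -> H -> C

Answer: K H C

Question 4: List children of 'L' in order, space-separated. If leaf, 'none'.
Answer: none

Derivation:
Node L's children (from adjacency): (leaf)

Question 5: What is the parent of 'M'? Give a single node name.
Scan adjacency: M appears as child of H

Answer: H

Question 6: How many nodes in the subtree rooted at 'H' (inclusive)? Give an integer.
Subtree rooted at H contains: A, B, C, E, F, G, H, L, M
Count = 9

Answer: 9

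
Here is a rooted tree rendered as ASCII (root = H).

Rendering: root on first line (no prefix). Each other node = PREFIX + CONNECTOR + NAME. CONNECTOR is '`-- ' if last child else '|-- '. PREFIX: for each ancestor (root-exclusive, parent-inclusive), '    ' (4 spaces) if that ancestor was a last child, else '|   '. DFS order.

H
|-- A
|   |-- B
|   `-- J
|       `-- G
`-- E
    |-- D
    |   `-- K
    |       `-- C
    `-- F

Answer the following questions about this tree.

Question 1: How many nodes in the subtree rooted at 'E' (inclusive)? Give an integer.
Answer: 5

Derivation:
Subtree rooted at E contains: C, D, E, F, K
Count = 5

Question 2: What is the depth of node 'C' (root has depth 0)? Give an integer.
Path from root to C: H -> E -> D -> K -> C
Depth = number of edges = 4

Answer: 4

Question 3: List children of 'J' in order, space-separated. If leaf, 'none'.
Answer: G

Derivation:
Node J's children (from adjacency): G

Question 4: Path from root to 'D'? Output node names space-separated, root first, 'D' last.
Answer: H E D

Derivation:
Walk down from root: H -> E -> D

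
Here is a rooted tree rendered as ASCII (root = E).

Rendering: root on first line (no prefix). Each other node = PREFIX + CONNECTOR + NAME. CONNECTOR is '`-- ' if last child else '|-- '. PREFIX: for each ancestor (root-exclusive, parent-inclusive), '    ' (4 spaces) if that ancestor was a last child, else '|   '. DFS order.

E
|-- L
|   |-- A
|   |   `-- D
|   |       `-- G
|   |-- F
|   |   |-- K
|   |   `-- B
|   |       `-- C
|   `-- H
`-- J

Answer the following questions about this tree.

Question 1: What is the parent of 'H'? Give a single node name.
Answer: L

Derivation:
Scan adjacency: H appears as child of L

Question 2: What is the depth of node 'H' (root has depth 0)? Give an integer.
Path from root to H: E -> L -> H
Depth = number of edges = 2

Answer: 2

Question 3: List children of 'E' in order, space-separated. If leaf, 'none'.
Answer: L J

Derivation:
Node E's children (from adjacency): L, J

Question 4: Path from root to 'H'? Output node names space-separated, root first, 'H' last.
Answer: E L H

Derivation:
Walk down from root: E -> L -> H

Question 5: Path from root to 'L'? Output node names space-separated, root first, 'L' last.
Answer: E L

Derivation:
Walk down from root: E -> L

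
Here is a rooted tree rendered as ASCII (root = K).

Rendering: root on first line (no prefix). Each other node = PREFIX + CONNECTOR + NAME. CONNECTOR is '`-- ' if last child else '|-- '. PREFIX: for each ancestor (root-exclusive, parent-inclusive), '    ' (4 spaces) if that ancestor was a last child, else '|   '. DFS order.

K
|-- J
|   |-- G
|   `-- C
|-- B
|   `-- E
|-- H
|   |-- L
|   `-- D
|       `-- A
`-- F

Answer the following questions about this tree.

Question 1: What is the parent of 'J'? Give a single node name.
Answer: K

Derivation:
Scan adjacency: J appears as child of K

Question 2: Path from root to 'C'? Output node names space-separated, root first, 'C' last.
Walk down from root: K -> J -> C

Answer: K J C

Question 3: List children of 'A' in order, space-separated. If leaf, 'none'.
Answer: none

Derivation:
Node A's children (from adjacency): (leaf)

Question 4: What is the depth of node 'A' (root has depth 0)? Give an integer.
Path from root to A: K -> H -> D -> A
Depth = number of edges = 3

Answer: 3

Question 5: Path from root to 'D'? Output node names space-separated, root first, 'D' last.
Answer: K H D

Derivation:
Walk down from root: K -> H -> D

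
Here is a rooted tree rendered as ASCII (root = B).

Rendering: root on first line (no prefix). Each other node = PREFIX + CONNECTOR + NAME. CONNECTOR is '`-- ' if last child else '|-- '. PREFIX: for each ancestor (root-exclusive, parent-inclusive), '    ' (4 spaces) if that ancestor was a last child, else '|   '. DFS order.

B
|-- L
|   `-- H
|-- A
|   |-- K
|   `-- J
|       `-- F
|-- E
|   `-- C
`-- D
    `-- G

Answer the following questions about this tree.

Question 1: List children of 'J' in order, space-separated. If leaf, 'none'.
Answer: F

Derivation:
Node J's children (from adjacency): F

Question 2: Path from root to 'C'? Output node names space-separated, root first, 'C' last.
Walk down from root: B -> E -> C

Answer: B E C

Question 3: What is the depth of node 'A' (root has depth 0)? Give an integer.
Answer: 1

Derivation:
Path from root to A: B -> A
Depth = number of edges = 1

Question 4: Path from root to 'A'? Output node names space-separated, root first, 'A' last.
Walk down from root: B -> A

Answer: B A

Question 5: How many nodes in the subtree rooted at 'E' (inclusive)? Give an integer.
Subtree rooted at E contains: C, E
Count = 2

Answer: 2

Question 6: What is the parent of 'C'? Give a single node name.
Scan adjacency: C appears as child of E

Answer: E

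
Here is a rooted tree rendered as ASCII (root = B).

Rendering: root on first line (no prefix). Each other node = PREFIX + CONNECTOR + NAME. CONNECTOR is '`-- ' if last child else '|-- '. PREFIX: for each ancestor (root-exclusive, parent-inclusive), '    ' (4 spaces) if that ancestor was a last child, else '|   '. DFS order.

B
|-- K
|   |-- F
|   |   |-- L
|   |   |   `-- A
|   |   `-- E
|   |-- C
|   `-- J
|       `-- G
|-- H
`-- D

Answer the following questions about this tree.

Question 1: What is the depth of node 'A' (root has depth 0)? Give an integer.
Path from root to A: B -> K -> F -> L -> A
Depth = number of edges = 4

Answer: 4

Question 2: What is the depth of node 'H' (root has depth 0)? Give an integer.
Path from root to H: B -> H
Depth = number of edges = 1

Answer: 1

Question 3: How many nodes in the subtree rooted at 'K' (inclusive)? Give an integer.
Answer: 8

Derivation:
Subtree rooted at K contains: A, C, E, F, G, J, K, L
Count = 8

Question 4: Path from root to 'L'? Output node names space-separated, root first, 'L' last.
Walk down from root: B -> K -> F -> L

Answer: B K F L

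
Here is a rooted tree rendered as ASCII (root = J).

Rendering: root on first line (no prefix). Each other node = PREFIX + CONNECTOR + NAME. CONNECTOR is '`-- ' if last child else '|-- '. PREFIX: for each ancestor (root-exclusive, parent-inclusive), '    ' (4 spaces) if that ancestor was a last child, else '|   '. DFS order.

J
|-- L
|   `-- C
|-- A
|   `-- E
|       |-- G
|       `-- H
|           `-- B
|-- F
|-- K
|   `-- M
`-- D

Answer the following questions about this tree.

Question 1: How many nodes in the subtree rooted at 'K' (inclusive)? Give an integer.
Answer: 2

Derivation:
Subtree rooted at K contains: K, M
Count = 2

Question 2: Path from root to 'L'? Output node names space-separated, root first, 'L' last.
Answer: J L

Derivation:
Walk down from root: J -> L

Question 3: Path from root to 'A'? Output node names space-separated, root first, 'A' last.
Walk down from root: J -> A

Answer: J A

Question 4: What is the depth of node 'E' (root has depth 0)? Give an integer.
Answer: 2

Derivation:
Path from root to E: J -> A -> E
Depth = number of edges = 2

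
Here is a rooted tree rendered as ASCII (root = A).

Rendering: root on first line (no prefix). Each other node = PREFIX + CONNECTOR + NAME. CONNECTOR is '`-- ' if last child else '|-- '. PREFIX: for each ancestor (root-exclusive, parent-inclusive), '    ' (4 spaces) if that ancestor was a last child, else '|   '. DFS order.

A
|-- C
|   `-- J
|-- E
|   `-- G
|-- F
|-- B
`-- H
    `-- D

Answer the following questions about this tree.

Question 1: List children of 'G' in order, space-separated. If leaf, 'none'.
Node G's children (from adjacency): (leaf)

Answer: none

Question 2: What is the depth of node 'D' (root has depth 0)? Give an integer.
Answer: 2

Derivation:
Path from root to D: A -> H -> D
Depth = number of edges = 2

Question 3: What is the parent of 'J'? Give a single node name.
Answer: C

Derivation:
Scan adjacency: J appears as child of C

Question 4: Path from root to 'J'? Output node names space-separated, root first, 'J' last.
Answer: A C J

Derivation:
Walk down from root: A -> C -> J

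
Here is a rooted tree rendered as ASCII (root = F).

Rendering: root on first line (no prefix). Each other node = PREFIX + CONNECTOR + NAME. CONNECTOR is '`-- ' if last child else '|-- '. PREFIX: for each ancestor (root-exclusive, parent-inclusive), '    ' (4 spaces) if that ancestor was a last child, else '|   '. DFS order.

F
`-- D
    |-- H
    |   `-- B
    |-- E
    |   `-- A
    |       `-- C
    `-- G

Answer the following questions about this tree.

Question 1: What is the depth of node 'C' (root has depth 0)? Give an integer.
Answer: 4

Derivation:
Path from root to C: F -> D -> E -> A -> C
Depth = number of edges = 4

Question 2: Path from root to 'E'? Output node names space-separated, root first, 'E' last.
Answer: F D E

Derivation:
Walk down from root: F -> D -> E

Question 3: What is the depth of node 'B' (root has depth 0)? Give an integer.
Answer: 3

Derivation:
Path from root to B: F -> D -> H -> B
Depth = number of edges = 3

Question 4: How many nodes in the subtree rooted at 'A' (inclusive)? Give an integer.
Subtree rooted at A contains: A, C
Count = 2

Answer: 2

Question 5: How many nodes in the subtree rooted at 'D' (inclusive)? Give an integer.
Subtree rooted at D contains: A, B, C, D, E, G, H
Count = 7

Answer: 7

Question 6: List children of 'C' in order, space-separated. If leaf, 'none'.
Answer: none

Derivation:
Node C's children (from adjacency): (leaf)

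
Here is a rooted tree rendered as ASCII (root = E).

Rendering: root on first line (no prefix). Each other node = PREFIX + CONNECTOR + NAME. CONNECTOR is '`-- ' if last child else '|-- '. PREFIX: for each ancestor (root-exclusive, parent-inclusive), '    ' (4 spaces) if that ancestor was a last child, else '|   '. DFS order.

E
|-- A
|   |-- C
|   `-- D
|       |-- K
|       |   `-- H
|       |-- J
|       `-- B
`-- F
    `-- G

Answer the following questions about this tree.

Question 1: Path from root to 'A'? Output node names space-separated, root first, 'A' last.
Answer: E A

Derivation:
Walk down from root: E -> A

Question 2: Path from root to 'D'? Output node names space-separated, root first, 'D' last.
Walk down from root: E -> A -> D

Answer: E A D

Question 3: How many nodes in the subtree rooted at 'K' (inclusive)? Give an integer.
Subtree rooted at K contains: H, K
Count = 2

Answer: 2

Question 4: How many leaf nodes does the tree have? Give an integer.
Answer: 5

Derivation:
Leaves (nodes with no children): B, C, G, H, J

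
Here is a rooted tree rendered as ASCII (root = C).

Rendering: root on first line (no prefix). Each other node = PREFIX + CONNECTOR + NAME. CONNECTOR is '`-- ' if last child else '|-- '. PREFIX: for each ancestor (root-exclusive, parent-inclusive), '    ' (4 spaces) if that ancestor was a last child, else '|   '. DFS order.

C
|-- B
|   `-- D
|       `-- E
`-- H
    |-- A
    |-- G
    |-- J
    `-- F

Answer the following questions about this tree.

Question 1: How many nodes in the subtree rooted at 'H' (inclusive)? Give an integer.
Subtree rooted at H contains: A, F, G, H, J
Count = 5

Answer: 5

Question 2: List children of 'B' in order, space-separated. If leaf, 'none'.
Answer: D

Derivation:
Node B's children (from adjacency): D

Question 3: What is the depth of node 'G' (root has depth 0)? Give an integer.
Answer: 2

Derivation:
Path from root to G: C -> H -> G
Depth = number of edges = 2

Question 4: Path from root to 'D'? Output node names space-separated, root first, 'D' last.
Answer: C B D

Derivation:
Walk down from root: C -> B -> D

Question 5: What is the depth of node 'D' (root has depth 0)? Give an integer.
Answer: 2

Derivation:
Path from root to D: C -> B -> D
Depth = number of edges = 2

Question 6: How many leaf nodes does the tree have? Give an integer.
Answer: 5

Derivation:
Leaves (nodes with no children): A, E, F, G, J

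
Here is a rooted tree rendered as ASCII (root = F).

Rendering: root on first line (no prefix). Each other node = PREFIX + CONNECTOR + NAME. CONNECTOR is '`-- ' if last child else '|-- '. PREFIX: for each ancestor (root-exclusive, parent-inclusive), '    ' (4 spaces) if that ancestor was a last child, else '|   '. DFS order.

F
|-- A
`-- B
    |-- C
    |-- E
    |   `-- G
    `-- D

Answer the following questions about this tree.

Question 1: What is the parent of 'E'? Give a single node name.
Answer: B

Derivation:
Scan adjacency: E appears as child of B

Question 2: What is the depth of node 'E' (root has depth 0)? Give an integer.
Path from root to E: F -> B -> E
Depth = number of edges = 2

Answer: 2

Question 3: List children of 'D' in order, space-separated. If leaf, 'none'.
Node D's children (from adjacency): (leaf)

Answer: none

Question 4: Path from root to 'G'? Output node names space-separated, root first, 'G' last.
Answer: F B E G

Derivation:
Walk down from root: F -> B -> E -> G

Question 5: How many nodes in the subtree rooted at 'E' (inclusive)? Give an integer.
Answer: 2

Derivation:
Subtree rooted at E contains: E, G
Count = 2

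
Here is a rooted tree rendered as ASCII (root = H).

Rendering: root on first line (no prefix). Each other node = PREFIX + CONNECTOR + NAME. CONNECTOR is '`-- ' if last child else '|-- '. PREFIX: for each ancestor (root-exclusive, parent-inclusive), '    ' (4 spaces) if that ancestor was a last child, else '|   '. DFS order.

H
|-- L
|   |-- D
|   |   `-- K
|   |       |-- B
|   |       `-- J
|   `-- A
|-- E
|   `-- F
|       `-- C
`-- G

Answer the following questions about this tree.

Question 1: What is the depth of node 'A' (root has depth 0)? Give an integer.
Answer: 2

Derivation:
Path from root to A: H -> L -> A
Depth = number of edges = 2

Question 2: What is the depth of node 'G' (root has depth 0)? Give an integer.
Answer: 1

Derivation:
Path from root to G: H -> G
Depth = number of edges = 1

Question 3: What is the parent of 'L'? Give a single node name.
Answer: H

Derivation:
Scan adjacency: L appears as child of H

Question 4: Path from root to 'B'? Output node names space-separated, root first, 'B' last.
Answer: H L D K B

Derivation:
Walk down from root: H -> L -> D -> K -> B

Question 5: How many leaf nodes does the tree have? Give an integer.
Leaves (nodes with no children): A, B, C, G, J

Answer: 5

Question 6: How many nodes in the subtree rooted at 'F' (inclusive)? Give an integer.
Answer: 2

Derivation:
Subtree rooted at F contains: C, F
Count = 2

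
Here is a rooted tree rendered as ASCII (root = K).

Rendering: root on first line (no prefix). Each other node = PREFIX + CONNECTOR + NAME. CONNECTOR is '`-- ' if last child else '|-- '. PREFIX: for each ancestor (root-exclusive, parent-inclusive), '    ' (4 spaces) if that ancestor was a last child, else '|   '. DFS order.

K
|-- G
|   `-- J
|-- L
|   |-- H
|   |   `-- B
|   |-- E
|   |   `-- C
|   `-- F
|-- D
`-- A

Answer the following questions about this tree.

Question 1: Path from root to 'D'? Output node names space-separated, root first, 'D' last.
Walk down from root: K -> D

Answer: K D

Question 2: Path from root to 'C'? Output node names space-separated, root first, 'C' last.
Answer: K L E C

Derivation:
Walk down from root: K -> L -> E -> C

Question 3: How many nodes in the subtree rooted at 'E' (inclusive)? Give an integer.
Subtree rooted at E contains: C, E
Count = 2

Answer: 2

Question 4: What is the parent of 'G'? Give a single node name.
Scan adjacency: G appears as child of K

Answer: K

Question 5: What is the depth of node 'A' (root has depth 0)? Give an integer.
Path from root to A: K -> A
Depth = number of edges = 1

Answer: 1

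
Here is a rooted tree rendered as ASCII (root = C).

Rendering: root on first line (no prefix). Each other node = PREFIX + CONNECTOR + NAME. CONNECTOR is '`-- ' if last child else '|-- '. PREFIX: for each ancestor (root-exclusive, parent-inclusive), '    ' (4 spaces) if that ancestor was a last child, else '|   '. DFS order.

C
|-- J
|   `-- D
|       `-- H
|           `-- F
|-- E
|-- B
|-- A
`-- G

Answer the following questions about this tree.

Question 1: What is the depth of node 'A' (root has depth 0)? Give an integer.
Answer: 1

Derivation:
Path from root to A: C -> A
Depth = number of edges = 1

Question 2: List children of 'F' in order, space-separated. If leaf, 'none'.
Answer: none

Derivation:
Node F's children (from adjacency): (leaf)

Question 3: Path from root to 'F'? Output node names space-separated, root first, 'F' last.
Walk down from root: C -> J -> D -> H -> F

Answer: C J D H F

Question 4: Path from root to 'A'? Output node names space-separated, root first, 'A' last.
Answer: C A

Derivation:
Walk down from root: C -> A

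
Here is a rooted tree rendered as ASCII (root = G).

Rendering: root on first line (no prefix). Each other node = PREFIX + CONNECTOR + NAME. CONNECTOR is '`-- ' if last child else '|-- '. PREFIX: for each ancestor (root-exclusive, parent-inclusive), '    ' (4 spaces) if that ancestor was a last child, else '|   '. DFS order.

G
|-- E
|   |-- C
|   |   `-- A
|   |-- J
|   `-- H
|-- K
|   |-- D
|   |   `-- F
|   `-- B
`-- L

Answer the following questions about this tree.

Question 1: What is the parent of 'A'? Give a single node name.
Scan adjacency: A appears as child of C

Answer: C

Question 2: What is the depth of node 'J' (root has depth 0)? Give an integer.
Answer: 2

Derivation:
Path from root to J: G -> E -> J
Depth = number of edges = 2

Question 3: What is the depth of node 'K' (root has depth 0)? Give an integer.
Answer: 1

Derivation:
Path from root to K: G -> K
Depth = number of edges = 1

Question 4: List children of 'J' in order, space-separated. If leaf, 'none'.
Node J's children (from adjacency): (leaf)

Answer: none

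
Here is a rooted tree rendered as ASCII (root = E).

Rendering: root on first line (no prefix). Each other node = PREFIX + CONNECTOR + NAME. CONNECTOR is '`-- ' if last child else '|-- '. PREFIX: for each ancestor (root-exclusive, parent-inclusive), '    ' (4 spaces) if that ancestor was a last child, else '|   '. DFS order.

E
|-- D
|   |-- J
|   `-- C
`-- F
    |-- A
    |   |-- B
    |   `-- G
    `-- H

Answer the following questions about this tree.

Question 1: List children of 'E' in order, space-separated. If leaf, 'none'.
Node E's children (from adjacency): D, F

Answer: D F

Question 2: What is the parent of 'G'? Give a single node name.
Scan adjacency: G appears as child of A

Answer: A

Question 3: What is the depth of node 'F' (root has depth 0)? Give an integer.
Path from root to F: E -> F
Depth = number of edges = 1

Answer: 1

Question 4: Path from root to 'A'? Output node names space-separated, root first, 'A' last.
Answer: E F A

Derivation:
Walk down from root: E -> F -> A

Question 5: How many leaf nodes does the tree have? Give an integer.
Leaves (nodes with no children): B, C, G, H, J

Answer: 5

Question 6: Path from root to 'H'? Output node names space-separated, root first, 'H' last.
Walk down from root: E -> F -> H

Answer: E F H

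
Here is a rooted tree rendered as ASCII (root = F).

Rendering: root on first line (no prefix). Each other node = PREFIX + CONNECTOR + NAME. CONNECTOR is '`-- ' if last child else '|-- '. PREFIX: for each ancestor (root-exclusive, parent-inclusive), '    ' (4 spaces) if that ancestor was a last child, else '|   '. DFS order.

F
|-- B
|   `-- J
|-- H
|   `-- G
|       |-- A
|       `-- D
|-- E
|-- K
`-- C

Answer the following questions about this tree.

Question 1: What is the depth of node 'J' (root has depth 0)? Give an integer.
Path from root to J: F -> B -> J
Depth = number of edges = 2

Answer: 2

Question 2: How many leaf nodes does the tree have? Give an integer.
Leaves (nodes with no children): A, C, D, E, J, K

Answer: 6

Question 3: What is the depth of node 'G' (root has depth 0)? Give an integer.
Path from root to G: F -> H -> G
Depth = number of edges = 2

Answer: 2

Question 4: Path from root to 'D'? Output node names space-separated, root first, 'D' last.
Answer: F H G D

Derivation:
Walk down from root: F -> H -> G -> D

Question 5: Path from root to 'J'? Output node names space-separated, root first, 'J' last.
Answer: F B J

Derivation:
Walk down from root: F -> B -> J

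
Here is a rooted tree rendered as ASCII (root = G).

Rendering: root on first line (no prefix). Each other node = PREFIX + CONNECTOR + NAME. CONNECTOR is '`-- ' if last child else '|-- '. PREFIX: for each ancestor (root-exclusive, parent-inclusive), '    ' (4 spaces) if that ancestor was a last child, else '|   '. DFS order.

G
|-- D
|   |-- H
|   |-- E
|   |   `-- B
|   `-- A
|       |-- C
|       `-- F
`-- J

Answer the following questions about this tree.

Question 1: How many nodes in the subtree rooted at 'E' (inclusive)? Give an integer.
Subtree rooted at E contains: B, E
Count = 2

Answer: 2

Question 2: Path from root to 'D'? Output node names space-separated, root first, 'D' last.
Answer: G D

Derivation:
Walk down from root: G -> D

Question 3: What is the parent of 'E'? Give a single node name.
Scan adjacency: E appears as child of D

Answer: D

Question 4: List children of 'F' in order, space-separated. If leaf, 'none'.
Node F's children (from adjacency): (leaf)

Answer: none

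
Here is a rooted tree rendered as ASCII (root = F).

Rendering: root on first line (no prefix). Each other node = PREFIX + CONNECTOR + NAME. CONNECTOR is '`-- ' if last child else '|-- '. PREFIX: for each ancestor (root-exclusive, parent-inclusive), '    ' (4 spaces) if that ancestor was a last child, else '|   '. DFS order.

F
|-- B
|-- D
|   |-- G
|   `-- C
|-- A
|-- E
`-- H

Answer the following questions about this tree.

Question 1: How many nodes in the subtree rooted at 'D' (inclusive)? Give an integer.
Subtree rooted at D contains: C, D, G
Count = 3

Answer: 3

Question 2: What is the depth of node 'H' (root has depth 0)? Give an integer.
Answer: 1

Derivation:
Path from root to H: F -> H
Depth = number of edges = 1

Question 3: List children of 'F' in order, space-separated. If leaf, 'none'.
Node F's children (from adjacency): B, D, A, E, H

Answer: B D A E H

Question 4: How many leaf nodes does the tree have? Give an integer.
Answer: 6

Derivation:
Leaves (nodes with no children): A, B, C, E, G, H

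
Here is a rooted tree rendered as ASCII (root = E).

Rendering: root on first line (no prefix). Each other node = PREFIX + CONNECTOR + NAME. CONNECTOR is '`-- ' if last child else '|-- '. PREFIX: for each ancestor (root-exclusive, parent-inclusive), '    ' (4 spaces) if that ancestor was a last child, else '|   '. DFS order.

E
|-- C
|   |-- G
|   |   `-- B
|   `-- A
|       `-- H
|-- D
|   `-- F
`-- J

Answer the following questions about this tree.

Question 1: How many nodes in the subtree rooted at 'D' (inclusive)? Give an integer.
Answer: 2

Derivation:
Subtree rooted at D contains: D, F
Count = 2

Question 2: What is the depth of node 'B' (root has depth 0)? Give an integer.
Path from root to B: E -> C -> G -> B
Depth = number of edges = 3

Answer: 3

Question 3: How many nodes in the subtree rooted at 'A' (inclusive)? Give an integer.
Subtree rooted at A contains: A, H
Count = 2

Answer: 2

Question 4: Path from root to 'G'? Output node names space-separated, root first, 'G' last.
Walk down from root: E -> C -> G

Answer: E C G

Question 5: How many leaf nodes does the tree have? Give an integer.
Answer: 4

Derivation:
Leaves (nodes with no children): B, F, H, J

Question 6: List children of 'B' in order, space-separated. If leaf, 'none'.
Node B's children (from adjacency): (leaf)

Answer: none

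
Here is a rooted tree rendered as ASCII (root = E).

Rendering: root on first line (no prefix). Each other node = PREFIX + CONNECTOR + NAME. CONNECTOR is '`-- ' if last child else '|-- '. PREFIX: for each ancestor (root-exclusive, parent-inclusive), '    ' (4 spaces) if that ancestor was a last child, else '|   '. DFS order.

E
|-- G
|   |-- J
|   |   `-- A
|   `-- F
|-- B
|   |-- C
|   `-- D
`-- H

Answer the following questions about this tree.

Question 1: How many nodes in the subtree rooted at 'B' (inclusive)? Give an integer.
Subtree rooted at B contains: B, C, D
Count = 3

Answer: 3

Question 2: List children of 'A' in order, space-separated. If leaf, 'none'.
Node A's children (from adjacency): (leaf)

Answer: none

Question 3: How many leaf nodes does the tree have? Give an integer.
Answer: 5

Derivation:
Leaves (nodes with no children): A, C, D, F, H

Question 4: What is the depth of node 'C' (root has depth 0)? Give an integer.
Answer: 2

Derivation:
Path from root to C: E -> B -> C
Depth = number of edges = 2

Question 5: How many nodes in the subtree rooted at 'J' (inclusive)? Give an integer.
Subtree rooted at J contains: A, J
Count = 2

Answer: 2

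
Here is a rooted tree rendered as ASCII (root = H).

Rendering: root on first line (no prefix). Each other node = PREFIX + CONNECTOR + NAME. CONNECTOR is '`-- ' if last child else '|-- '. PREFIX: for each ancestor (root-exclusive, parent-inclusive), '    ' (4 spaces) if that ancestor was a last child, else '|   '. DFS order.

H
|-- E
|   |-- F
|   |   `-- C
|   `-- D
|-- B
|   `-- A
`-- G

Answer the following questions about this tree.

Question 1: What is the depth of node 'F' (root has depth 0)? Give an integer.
Answer: 2

Derivation:
Path from root to F: H -> E -> F
Depth = number of edges = 2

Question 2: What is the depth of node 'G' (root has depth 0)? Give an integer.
Answer: 1

Derivation:
Path from root to G: H -> G
Depth = number of edges = 1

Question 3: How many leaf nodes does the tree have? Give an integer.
Leaves (nodes with no children): A, C, D, G

Answer: 4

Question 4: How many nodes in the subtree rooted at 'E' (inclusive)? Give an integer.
Subtree rooted at E contains: C, D, E, F
Count = 4

Answer: 4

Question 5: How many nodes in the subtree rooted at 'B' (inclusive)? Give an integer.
Answer: 2

Derivation:
Subtree rooted at B contains: A, B
Count = 2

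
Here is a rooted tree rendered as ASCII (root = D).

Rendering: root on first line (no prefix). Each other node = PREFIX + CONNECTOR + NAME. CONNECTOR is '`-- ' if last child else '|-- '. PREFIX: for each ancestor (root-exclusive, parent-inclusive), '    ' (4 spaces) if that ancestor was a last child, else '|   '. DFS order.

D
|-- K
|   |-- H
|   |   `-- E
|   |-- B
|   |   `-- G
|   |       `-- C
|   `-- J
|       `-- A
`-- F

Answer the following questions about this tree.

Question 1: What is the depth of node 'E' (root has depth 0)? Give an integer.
Path from root to E: D -> K -> H -> E
Depth = number of edges = 3

Answer: 3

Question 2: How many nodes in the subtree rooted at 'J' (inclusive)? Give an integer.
Subtree rooted at J contains: A, J
Count = 2

Answer: 2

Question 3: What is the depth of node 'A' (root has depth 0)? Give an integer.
Answer: 3

Derivation:
Path from root to A: D -> K -> J -> A
Depth = number of edges = 3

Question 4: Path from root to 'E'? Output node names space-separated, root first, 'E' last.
Walk down from root: D -> K -> H -> E

Answer: D K H E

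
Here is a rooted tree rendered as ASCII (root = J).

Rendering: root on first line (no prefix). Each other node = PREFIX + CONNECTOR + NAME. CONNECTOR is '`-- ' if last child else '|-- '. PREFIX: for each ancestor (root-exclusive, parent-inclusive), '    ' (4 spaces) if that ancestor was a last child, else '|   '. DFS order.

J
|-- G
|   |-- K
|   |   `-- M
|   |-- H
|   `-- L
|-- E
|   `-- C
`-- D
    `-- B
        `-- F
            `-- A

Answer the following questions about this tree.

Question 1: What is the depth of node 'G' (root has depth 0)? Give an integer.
Answer: 1

Derivation:
Path from root to G: J -> G
Depth = number of edges = 1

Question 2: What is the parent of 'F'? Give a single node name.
Scan adjacency: F appears as child of B

Answer: B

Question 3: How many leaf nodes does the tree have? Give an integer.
Leaves (nodes with no children): A, C, H, L, M

Answer: 5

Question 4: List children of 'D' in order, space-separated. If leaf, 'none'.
Node D's children (from adjacency): B

Answer: B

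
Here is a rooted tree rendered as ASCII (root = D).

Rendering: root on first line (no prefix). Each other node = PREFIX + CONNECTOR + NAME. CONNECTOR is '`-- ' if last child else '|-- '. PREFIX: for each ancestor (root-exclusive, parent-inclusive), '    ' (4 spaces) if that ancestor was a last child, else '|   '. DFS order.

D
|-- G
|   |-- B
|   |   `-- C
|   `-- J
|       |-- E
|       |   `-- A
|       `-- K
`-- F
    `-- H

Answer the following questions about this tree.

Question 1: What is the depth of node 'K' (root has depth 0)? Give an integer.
Answer: 3

Derivation:
Path from root to K: D -> G -> J -> K
Depth = number of edges = 3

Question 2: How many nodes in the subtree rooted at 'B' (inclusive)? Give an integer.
Subtree rooted at B contains: B, C
Count = 2

Answer: 2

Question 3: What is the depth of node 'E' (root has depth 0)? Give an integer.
Path from root to E: D -> G -> J -> E
Depth = number of edges = 3

Answer: 3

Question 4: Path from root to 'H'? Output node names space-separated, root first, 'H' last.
Answer: D F H

Derivation:
Walk down from root: D -> F -> H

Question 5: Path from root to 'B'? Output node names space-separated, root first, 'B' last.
Answer: D G B

Derivation:
Walk down from root: D -> G -> B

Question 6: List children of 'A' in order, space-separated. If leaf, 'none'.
Answer: none

Derivation:
Node A's children (from adjacency): (leaf)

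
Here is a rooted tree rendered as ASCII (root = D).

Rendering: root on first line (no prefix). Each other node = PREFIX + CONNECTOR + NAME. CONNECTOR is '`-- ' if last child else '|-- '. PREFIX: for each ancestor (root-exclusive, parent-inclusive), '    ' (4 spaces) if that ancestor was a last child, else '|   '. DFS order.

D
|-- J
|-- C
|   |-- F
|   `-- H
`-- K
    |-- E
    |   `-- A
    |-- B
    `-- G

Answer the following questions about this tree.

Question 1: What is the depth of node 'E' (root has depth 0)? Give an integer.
Path from root to E: D -> K -> E
Depth = number of edges = 2

Answer: 2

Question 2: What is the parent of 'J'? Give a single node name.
Answer: D

Derivation:
Scan adjacency: J appears as child of D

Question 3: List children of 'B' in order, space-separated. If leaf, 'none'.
Node B's children (from adjacency): (leaf)

Answer: none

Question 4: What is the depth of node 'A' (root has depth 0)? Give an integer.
Answer: 3

Derivation:
Path from root to A: D -> K -> E -> A
Depth = number of edges = 3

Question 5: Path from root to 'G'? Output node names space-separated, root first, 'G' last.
Answer: D K G

Derivation:
Walk down from root: D -> K -> G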